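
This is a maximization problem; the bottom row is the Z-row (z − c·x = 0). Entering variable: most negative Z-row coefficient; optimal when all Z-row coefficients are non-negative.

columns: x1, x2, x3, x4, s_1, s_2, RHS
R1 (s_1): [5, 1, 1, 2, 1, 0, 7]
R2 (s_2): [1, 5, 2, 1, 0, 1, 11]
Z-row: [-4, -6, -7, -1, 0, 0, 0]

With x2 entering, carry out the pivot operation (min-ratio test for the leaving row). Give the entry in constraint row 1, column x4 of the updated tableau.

9/5

Ratio test on column x2 — row 1: 7/1 = 7; row 2: 11/5 = 11/5. Minimum is 11/5 at row 2 (s_2 leaves); pivot element 5.
Divide row 2 by 5; eliminate column x2 from the other rows.
Row 1 update in column x4: 2 − 1·(1/5) = 9/5.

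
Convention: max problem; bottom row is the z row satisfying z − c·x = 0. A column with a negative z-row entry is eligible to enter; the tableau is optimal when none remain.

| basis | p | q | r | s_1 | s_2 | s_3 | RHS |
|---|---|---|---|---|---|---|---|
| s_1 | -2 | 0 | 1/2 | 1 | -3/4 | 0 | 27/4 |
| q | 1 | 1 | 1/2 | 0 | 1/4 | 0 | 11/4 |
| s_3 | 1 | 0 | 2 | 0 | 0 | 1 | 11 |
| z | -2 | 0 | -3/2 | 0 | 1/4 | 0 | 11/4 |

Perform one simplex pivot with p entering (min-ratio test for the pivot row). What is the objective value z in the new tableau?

33/4

Ratio test on column p — row 1: entry -2 ≤ 0; row 2: (11/4)/1 = 11/4; row 3: 11/1 = 11. Minimum is 11/4 at row 2 (q leaves); pivot element 1.
Pivot on row 2; the z-row RHS becomes 11/4 − (-2)·(11/4) = 33/4.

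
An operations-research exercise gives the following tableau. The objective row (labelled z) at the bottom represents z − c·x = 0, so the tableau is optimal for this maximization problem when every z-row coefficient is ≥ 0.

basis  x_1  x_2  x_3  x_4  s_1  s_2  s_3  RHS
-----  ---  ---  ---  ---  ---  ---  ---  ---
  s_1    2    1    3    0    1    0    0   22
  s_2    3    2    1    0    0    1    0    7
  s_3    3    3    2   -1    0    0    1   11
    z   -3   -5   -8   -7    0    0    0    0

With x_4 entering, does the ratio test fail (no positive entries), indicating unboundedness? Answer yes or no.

Every constraint-row entry in column x_4 is ≤ 0, so increasing x_4 is unbounded.

yes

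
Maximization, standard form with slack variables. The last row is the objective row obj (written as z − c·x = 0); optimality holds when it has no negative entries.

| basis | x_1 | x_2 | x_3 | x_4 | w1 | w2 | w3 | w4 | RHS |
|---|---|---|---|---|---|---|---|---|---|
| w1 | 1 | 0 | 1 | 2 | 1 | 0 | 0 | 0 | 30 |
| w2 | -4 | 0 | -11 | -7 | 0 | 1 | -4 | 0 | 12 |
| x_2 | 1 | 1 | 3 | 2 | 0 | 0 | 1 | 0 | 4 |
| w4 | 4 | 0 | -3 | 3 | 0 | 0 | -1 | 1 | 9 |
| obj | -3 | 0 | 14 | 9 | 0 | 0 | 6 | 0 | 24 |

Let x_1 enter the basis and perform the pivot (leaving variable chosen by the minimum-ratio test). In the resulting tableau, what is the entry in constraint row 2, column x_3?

-14

Ratio test on column x_1 — row 1: 30/1 = 30; row 2: entry -4 ≤ 0; row 3: 4/1 = 4; row 4: 9/4 = 9/4. Minimum is 9/4 at row 4 (w4 leaves); pivot element 4.
Divide row 4 by 4; eliminate column x_1 from the other rows.
Row 2 update in column x_3: -11 − (-4)·(-3/4) = -14.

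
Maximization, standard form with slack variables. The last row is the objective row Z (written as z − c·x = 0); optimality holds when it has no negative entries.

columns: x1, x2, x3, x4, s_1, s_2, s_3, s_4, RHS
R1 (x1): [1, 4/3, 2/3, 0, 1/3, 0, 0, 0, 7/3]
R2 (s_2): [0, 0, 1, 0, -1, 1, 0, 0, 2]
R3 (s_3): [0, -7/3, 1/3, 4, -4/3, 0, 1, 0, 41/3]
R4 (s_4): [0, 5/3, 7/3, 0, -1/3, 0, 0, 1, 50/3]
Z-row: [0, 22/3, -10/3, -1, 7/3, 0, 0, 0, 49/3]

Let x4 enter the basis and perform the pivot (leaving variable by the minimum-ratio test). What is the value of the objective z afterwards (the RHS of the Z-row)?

Ratio test on column x4 — row 1: entry 0 ≤ 0; row 2: entry 0 ≤ 0; row 3: (41/3)/4 = 41/12; row 4: entry 0 ≤ 0. Minimum is 41/12 at row 3 (s_3 leaves); pivot element 4.
Pivot on row 3; the Z-row RHS becomes 49/3 − (-1)·(41/12) = 79/4.

79/4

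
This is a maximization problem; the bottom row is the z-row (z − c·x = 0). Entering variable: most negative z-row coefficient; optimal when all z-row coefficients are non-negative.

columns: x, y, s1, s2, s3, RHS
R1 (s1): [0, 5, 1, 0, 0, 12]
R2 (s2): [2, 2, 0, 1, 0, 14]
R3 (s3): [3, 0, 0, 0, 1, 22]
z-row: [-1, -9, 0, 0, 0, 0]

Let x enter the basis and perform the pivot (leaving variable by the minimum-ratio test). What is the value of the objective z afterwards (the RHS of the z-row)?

7

Ratio test on column x — row 1: entry 0 ≤ 0; row 2: 14/2 = 7; row 3: 22/3 = 22/3. Minimum is 7 at row 2 (s2 leaves); pivot element 2.
Pivot on row 2; the z-row RHS becomes 0 − (-1)·7 = 7.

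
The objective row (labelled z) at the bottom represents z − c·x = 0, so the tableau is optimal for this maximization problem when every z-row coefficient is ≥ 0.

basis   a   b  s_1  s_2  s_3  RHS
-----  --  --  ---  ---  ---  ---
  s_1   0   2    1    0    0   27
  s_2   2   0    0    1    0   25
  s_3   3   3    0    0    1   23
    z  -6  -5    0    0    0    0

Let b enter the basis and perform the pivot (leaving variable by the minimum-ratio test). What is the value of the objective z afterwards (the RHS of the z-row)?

115/3

Ratio test on column b — row 1: 27/2 = 27/2; row 2: entry 0 ≤ 0; row 3: 23/3 = 23/3. Minimum is 23/3 at row 3 (s_3 leaves); pivot element 3.
Pivot on row 3; the z-row RHS becomes 0 − (-5)·(23/3) = 115/3.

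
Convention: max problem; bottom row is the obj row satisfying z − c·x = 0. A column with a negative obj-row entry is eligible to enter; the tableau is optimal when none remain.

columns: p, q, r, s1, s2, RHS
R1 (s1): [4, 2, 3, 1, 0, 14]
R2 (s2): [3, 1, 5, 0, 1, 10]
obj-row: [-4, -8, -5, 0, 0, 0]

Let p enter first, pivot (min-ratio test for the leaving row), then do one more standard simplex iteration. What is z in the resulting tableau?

Ratio test on column p — row 1: 14/4 = 7/2; row 2: 10/3 = 10/3. Minimum is 10/3 at row 2 (s2 leaves); pivot element 3.
Pivot on row 2; the obj-row RHS becomes 0 − (-4)·(10/3) = 40/3.
Next entering variable (most negative obj-row entry -20/3): q.
Ratio test on column q — row 1: (2/3)/(2/3) = 1; row 2: (10/3)/(1/3) = 10. Minimum is 1 at row 1 (s1 leaves); pivot element 2/3.
After the second pivot the obj-row RHS is 40/3 − (-20/3)·1 = 20.

20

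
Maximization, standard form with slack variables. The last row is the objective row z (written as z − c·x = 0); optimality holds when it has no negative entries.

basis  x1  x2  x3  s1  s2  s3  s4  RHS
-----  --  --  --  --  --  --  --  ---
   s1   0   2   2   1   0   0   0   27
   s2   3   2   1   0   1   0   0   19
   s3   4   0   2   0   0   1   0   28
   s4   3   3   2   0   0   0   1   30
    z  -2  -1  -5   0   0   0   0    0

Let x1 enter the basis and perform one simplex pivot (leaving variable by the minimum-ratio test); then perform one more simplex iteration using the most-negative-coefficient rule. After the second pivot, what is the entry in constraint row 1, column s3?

-3

Ratio test on column x1 — row 1: entry 0 ≤ 0; row 2: 19/3 = 19/3; row 3: 28/4 = 7; row 4: 30/3 = 10. Minimum is 19/3 at row 2 (s2 leaves); pivot element 3.
Divide row 2 by 3; eliminate column x1 from the other rows.
Second iteration: most negative z-row entry is -13/3 in column x3, so x3 enters.
Ratio test on column x3 — row 1: 27/2 = 27/2; row 2: (19/3)/(1/3) = 19; row 3: (8/3)/(2/3) = 4; row 4: 11/1 = 11. Minimum is 4 at row 3 (s3 leaves); pivot element 2/3.
Divide row 3 by 2/3; eliminate column x3 from the other rows.
After both pivots, the entry at constraint row 1, column s3 is -3.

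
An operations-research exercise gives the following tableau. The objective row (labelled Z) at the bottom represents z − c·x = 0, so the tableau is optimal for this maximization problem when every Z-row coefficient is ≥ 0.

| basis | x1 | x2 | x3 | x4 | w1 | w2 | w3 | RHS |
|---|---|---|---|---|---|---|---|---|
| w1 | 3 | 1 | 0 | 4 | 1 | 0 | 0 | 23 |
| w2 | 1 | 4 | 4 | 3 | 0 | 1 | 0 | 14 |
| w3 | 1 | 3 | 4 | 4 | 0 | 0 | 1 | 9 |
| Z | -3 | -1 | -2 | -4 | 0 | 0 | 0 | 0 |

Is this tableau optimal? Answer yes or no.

The Z-row has a negative entry -4 in column x4, so it is not optimal.

no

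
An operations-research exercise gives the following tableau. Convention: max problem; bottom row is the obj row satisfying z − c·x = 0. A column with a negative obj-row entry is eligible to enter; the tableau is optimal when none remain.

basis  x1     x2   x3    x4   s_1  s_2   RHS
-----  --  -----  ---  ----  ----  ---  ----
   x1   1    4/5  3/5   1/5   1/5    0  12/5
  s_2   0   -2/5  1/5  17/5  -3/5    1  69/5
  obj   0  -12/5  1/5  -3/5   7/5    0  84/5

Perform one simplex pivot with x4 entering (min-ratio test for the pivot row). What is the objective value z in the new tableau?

327/17

Ratio test on column x4 — row 1: (12/5)/(1/5) = 12; row 2: (69/5)/(17/5) = 69/17. Minimum is 69/17 at row 2 (s_2 leaves); pivot element 17/5.
Pivot on row 2; the obj-row RHS becomes 84/5 − (-3/5)·(69/17) = 327/17.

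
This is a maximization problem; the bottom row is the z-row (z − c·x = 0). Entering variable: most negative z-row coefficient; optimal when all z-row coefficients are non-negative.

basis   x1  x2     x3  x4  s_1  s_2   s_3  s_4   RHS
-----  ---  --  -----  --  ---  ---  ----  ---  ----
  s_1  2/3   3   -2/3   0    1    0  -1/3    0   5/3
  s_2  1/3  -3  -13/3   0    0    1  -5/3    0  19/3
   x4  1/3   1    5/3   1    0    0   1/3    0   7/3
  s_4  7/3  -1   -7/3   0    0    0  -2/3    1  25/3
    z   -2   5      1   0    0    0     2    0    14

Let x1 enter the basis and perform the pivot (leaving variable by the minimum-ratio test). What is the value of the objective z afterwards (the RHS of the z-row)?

19

Ratio test on column x1 — row 1: (5/3)/(2/3) = 5/2; row 2: (19/3)/(1/3) = 19; row 3: (7/3)/(1/3) = 7; row 4: (25/3)/(7/3) = 25/7. Minimum is 5/2 at row 1 (s_1 leaves); pivot element 2/3.
Pivot on row 1; the z-row RHS becomes 14 − (-2)·(5/2) = 19.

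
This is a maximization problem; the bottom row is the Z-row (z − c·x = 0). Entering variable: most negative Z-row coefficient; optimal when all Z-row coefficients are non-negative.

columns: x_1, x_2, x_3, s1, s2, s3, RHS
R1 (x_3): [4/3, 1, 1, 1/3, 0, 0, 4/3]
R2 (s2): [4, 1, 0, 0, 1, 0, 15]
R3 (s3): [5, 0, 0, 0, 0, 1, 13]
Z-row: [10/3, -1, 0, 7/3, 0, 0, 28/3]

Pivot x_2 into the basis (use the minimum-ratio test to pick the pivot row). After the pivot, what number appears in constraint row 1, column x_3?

1

Ratio test on column x_2 — row 1: (4/3)/1 = 4/3; row 2: 15/1 = 15; row 3: entry 0 ≤ 0. Minimum is 4/3 at row 1 (x_3 leaves); pivot element 1.
Divide row 1 by 1; eliminate column x_2 from the other rows.
In the new row 1, the x_3 entry is the old entry divided by the pivot: 1/1 = 1.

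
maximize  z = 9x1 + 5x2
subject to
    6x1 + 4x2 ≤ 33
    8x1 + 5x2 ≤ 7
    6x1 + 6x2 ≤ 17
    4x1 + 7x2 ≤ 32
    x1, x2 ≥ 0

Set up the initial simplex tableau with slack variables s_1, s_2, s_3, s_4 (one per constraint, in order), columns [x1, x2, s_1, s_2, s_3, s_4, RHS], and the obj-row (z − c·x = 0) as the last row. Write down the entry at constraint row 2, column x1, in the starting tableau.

Constraint 2 has coefficient 8 on x1.

8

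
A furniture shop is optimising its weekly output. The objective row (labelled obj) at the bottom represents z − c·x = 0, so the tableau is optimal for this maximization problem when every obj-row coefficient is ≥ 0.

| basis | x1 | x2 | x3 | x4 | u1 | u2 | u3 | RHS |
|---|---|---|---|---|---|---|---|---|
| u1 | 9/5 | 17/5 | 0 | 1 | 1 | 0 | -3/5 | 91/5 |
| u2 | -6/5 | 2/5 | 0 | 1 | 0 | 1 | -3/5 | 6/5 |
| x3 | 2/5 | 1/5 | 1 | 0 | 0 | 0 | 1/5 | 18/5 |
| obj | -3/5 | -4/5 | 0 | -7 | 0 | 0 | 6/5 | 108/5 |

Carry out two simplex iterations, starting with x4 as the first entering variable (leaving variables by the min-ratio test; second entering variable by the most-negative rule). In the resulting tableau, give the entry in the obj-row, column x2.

Ratio test on column x4 — row 1: (91/5)/1 = 91/5; row 2: (6/5)/1 = 6/5; row 3: entry 0 ≤ 0. Minimum is 6/5 at row 2 (u2 leaves); pivot element 1.
Divide row 2 by 1; eliminate column x4 from the other rows.
Second iteration: most negative obj-row entry is -9 in column x1, so x1 enters.
Ratio test on column x1 — row 1: 17/3 = 17/3; row 2: entry -6/5 ≤ 0; row 3: (18/5)/(2/5) = 9. Minimum is 17/3 at row 1 (u1 leaves); pivot element 3.
Divide row 1 by 3; eliminate column x1 from the other rows.
After both pivots, the entry at the obj-row, column x2 is 11.

11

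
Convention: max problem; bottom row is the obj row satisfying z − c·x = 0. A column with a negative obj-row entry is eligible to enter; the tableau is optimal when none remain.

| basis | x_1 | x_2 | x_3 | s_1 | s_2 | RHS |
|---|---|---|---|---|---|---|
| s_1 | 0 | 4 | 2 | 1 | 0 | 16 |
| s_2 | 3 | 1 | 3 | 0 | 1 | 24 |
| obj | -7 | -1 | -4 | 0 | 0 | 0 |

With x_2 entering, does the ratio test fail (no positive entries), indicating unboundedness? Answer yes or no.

no

Column x_2 has positive entries in row(s) 1, 2, so the ratio test bounds it — not unbounded.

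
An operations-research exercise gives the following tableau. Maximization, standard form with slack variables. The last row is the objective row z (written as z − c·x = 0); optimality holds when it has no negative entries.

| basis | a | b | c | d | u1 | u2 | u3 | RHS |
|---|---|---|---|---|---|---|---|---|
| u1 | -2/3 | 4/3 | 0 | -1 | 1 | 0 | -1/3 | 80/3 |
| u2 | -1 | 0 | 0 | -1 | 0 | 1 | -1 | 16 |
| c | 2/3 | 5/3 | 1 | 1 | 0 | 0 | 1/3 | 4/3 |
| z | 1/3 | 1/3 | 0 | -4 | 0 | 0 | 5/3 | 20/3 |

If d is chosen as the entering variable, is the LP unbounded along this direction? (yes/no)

Column d has positive entries in row(s) 3, so the ratio test bounds it — not unbounded.

no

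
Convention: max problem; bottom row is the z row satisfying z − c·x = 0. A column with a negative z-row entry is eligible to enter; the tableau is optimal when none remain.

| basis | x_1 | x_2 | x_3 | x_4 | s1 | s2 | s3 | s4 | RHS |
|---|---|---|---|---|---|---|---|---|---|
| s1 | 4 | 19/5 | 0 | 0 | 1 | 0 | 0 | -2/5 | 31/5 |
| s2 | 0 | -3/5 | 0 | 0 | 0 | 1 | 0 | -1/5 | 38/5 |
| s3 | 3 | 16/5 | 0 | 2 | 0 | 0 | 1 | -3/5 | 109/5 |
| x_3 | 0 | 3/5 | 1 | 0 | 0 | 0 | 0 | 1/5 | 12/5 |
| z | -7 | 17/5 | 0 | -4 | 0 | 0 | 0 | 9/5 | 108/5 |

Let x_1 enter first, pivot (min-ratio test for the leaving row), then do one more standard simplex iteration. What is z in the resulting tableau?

Ratio test on column x_1 — row 1: (31/5)/4 = 31/20; row 2: entry 0 ≤ 0; row 3: (109/5)/3 = 109/15; row 4: entry 0 ≤ 0. Minimum is 31/20 at row 1 (s1 leaves); pivot element 4.
Pivot on row 1; the z-row RHS becomes 108/5 − (-7)·(31/20) = 649/20.
Next entering variable (most negative z-row entry -4): x_4.
Ratio test on column x_4 — row 1: entry 0 ≤ 0; row 2: entry 0 ≤ 0; row 3: (343/20)/2 = 343/40; row 4: entry 0 ≤ 0. Minimum is 343/40 at row 3 (s3 leaves); pivot element 2.
After the second pivot the z-row RHS is 649/20 − (-4)·(343/40) = 267/4.

267/4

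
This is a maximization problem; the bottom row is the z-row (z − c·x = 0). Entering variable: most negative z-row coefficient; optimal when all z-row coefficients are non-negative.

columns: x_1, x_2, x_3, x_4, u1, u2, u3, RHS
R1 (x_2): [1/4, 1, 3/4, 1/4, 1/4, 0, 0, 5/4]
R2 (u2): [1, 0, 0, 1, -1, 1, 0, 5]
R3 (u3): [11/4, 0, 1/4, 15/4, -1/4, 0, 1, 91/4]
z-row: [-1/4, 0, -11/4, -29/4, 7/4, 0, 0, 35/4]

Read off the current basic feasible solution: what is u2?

u2 is basic (row 2); its value is the RHS of that row, 5.

5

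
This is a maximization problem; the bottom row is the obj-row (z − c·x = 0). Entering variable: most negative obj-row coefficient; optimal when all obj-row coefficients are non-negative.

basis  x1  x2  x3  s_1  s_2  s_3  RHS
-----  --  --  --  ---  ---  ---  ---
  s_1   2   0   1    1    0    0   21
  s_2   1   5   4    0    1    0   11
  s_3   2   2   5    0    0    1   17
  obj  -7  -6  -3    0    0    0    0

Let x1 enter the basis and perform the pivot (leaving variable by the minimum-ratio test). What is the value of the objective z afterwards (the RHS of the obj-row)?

119/2

Ratio test on column x1 — row 1: 21/2 = 21/2; row 2: 11/1 = 11; row 3: 17/2 = 17/2. Minimum is 17/2 at row 3 (s_3 leaves); pivot element 2.
Pivot on row 3; the obj-row RHS becomes 0 − (-7)·(17/2) = 119/2.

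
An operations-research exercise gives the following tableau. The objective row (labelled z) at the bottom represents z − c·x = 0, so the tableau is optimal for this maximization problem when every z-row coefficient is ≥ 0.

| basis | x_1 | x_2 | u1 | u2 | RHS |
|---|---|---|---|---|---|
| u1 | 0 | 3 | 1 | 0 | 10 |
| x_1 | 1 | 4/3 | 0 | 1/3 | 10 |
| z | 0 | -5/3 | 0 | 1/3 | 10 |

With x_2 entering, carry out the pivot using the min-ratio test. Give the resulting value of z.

140/9

Ratio test on column x_2 — row 1: 10/3 = 10/3; row 2: 10/(4/3) = 15/2. Minimum is 10/3 at row 1 (u1 leaves); pivot element 3.
Pivot on row 1; the z-row RHS becomes 10 − (-5/3)·(10/3) = 140/9.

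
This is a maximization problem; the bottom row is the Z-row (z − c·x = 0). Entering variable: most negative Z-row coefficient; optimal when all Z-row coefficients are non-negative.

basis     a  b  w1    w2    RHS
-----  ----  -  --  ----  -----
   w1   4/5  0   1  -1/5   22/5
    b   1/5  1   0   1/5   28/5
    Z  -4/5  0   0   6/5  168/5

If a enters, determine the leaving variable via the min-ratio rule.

Column a entries and ratios — w1: (22/5)/(4/5) = 11/2; b: (28/5)/(1/5) = 28.
Smallest ratio is 11/2 in the row of w1, so w1 leaves.

w1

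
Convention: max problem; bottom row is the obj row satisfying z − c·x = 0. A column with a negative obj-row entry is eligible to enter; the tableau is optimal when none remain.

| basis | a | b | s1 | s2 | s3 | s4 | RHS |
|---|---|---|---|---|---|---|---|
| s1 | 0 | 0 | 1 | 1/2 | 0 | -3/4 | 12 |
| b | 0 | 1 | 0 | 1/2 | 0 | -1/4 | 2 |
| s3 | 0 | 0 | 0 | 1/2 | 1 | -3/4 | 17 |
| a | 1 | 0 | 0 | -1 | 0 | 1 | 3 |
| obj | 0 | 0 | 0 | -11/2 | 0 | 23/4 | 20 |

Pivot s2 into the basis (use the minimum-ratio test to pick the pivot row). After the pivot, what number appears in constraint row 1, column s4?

-1/2

Ratio test on column s2 — row 1: 12/(1/2) = 24; row 2: 2/(1/2) = 4; row 3: 17/(1/2) = 34; row 4: entry -1 ≤ 0. Minimum is 4 at row 2 (b leaves); pivot element 1/2.
Divide row 2 by 1/2; eliminate column s2 from the other rows.
Row 1 update in column s4: -3/4 − (1/2)·(-1/2) = -1/2.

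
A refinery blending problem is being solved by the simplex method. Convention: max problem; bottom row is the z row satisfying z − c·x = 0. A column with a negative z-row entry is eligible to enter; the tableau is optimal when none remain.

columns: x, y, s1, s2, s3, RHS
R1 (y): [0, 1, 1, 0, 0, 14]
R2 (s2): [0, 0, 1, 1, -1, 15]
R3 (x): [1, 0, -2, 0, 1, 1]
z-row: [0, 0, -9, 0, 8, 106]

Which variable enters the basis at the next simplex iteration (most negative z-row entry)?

Negative z-row entries: s1: -9.
The most negative is -9 in column s1, so s1 enters.

s1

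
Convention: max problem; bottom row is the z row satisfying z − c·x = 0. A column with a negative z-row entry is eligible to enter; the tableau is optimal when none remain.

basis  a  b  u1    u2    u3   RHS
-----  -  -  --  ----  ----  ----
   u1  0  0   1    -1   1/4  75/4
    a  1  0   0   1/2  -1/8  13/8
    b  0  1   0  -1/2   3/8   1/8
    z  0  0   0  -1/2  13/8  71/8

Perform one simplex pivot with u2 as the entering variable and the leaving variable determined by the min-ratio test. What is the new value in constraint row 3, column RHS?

Ratio test on column u2 — row 1: entry -1 ≤ 0; row 2: (13/8)/(1/2) = 13/4; row 3: entry -1/2 ≤ 0. Minimum is 13/4 at row 2 (a leaves); pivot element 1/2.
Divide row 2 by 1/2; eliminate column u2 from the other rows.
Row 3 update in column RHS: 1/8 − (-1/2)·(13/4) = 7/4.

7/4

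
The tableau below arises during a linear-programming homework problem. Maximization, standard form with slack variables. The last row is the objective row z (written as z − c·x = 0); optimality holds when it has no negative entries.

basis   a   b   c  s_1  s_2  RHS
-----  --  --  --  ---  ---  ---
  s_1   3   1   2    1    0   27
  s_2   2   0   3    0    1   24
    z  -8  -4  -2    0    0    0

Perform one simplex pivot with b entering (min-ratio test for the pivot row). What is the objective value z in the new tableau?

108

Ratio test on column b — row 1: 27/1 = 27; row 2: entry 0 ≤ 0. Minimum is 27 at row 1 (s_1 leaves); pivot element 1.
Pivot on row 1; the z-row RHS becomes 0 − (-4)·27 = 108.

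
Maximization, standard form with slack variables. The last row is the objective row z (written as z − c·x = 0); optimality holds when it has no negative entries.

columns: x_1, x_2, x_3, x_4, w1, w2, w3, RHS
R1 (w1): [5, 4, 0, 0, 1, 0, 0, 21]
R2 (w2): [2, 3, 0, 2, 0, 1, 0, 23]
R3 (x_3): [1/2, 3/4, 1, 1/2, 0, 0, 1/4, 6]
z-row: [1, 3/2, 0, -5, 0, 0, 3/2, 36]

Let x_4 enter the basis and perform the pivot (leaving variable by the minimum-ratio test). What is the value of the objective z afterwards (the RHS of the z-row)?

187/2

Ratio test on column x_4 — row 1: entry 0 ≤ 0; row 2: 23/2 = 23/2; row 3: 6/(1/2) = 12. Minimum is 23/2 at row 2 (w2 leaves); pivot element 2.
Pivot on row 2; the z-row RHS becomes 36 − (-5)·(23/2) = 187/2.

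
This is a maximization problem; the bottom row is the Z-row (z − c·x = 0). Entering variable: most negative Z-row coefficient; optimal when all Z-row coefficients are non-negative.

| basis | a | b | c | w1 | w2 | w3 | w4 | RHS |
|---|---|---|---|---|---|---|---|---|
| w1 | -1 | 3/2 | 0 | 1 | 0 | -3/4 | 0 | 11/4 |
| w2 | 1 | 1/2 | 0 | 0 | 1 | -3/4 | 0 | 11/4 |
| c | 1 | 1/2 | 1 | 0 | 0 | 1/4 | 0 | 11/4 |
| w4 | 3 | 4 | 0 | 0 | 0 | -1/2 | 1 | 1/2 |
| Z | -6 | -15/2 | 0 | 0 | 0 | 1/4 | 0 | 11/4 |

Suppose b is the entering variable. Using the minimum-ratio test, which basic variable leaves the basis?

w4

Column b entries and ratios — w1: (11/4)/(3/2) = 11/6; w2: (11/4)/(1/2) = 11/2; c: (11/4)/(1/2) = 11/2; w4: (1/2)/4 = 1/8.
Smallest ratio is 1/8 in the row of w4, so w4 leaves.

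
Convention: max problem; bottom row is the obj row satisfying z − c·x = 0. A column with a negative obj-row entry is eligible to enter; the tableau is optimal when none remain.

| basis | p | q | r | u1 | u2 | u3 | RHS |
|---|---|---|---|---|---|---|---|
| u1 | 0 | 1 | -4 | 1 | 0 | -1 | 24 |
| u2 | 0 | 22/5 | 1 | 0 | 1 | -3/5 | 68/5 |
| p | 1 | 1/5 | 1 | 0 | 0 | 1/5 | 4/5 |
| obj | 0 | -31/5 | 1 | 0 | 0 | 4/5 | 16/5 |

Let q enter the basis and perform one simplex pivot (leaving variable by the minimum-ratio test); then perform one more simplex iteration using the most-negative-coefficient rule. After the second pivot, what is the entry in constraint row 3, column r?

21/5

Ratio test on column q — row 1: 24/1 = 24; row 2: (68/5)/(22/5) = 34/11; row 3: (4/5)/(1/5) = 4. Minimum is 34/11 at row 2 (u2 leaves); pivot element 22/5.
Divide row 2 by 22/5; eliminate column q from the other rows.
Second iteration: most negative obj-row entry is -1/22 in column u3, so u3 enters.
Ratio test on column u3 — row 1: entry -19/22 ≤ 0; row 2: entry -3/22 ≤ 0; row 3: (2/11)/(5/22) = 4/5. Minimum is 4/5 at row 3 (p leaves); pivot element 5/22.
Divide row 3 by 5/22; eliminate column u3 from the other rows.
After both pivots, the entry at constraint row 3, column r is 21/5.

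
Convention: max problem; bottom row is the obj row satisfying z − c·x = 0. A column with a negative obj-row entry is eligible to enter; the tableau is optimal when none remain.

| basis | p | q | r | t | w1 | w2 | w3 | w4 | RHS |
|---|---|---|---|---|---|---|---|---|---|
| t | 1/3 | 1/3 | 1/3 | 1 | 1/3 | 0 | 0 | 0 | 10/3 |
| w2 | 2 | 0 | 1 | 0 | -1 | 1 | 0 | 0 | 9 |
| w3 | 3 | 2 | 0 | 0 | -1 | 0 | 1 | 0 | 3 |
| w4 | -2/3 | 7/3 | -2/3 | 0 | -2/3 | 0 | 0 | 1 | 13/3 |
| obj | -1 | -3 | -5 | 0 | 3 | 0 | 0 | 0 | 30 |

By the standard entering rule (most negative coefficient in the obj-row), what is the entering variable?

Negative obj-row entries: p: -1, q: -3, r: -5.
The most negative is -5 in column r, so r enters.

r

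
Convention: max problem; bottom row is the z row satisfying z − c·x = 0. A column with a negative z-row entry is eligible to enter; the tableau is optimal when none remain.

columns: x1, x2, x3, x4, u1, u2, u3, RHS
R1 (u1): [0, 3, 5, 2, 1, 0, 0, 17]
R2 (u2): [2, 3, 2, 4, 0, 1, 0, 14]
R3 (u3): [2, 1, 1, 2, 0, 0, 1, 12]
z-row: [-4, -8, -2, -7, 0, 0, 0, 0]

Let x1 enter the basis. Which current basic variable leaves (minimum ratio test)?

u3

Column x1 entries and ratios — u1: 0 ≤ 0, skip; u2: 14/2 = 7; u3: 12/2 = 6.
Smallest ratio is 6 in the row of u3, so u3 leaves.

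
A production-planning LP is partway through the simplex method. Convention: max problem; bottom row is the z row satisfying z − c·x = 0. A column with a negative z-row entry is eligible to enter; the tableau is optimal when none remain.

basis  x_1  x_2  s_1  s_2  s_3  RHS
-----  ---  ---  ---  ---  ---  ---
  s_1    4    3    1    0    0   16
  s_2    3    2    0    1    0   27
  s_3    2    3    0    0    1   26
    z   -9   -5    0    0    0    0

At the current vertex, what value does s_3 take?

26

s_3 is basic (row 3); its value is the RHS of that row, 26.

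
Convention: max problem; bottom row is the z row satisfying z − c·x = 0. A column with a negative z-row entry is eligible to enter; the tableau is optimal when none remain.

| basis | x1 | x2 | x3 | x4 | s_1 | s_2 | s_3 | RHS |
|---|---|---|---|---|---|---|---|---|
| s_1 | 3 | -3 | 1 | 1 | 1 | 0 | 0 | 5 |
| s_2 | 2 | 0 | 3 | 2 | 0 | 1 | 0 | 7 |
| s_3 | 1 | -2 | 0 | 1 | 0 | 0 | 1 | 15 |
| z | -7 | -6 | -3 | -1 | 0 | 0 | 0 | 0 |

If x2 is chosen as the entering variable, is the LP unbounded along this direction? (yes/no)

yes

Every constraint-row entry in column x2 is ≤ 0, so increasing x2 is unbounded.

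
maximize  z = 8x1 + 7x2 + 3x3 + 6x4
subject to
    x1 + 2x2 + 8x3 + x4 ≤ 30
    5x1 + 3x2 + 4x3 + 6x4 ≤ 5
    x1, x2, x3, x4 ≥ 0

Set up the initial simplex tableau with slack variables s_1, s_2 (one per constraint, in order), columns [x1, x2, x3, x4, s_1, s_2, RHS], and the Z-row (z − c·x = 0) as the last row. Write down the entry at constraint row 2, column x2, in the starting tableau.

Constraint 2 has coefficient 3 on x2.

3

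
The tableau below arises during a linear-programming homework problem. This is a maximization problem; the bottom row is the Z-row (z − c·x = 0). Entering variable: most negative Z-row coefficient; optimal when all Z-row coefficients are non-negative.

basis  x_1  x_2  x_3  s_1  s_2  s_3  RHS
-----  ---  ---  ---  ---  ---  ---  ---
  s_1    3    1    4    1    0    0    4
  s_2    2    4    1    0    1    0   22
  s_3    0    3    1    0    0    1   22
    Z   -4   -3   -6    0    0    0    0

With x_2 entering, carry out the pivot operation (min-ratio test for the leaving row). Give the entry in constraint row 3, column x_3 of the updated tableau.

Ratio test on column x_2 — row 1: 4/1 = 4; row 2: 22/4 = 11/2; row 3: 22/3 = 22/3. Minimum is 4 at row 1 (s_1 leaves); pivot element 1.
Divide row 1 by 1; eliminate column x_2 from the other rows.
Row 3 update in column x_3: 1 − 3·4 = -11.

-11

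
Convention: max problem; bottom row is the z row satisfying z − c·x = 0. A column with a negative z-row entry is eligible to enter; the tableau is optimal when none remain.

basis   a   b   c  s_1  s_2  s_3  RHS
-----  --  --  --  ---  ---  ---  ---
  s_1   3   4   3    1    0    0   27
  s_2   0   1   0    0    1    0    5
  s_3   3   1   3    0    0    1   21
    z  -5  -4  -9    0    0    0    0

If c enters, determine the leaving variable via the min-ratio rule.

Column c entries and ratios — s_1: 27/3 = 9; s_2: 0 ≤ 0, skip; s_3: 21/3 = 7.
Smallest ratio is 7 in the row of s_3, so s_3 leaves.

s_3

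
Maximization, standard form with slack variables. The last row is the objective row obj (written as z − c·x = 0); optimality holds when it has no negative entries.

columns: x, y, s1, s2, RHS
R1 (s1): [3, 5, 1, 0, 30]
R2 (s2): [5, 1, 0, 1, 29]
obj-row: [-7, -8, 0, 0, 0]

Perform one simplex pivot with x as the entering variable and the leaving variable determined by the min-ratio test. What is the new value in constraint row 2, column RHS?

Ratio test on column x — row 1: 30/3 = 10; row 2: 29/5 = 29/5. Minimum is 29/5 at row 2 (s2 leaves); pivot element 5.
Divide row 2 by 5; eliminate column x from the other rows.
In the new row 2, the RHS entry is the old entry divided by the pivot: 29/5 = 29/5.

29/5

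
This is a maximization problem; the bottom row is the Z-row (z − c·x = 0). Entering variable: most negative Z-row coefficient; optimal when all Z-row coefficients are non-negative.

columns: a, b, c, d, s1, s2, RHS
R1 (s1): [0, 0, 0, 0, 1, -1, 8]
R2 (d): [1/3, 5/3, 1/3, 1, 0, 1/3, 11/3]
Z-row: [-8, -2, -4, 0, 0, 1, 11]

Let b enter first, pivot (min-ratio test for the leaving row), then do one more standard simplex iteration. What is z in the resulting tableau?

99

Ratio test on column b — row 1: entry 0 ≤ 0; row 2: (11/3)/(5/3) = 11/5. Minimum is 11/5 at row 2 (d leaves); pivot element 5/3.
Pivot on row 2; the Z-row RHS becomes 11 − (-2)·(11/5) = 77/5.
Next entering variable (most negative Z-row entry -38/5): a.
Ratio test on column a — row 1: entry 0 ≤ 0; row 2: (11/5)/(1/5) = 11. Minimum is 11 at row 2 (b leaves); pivot element 1/5.
After the second pivot the Z-row RHS is 77/5 − (-38/5)·11 = 99.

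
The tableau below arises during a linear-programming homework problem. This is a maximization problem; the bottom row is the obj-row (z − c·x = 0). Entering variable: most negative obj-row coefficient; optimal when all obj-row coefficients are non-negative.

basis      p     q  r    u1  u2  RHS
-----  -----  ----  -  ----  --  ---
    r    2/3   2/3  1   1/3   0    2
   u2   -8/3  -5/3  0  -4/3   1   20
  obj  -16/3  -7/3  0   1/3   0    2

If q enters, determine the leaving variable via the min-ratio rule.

r

Column q entries and ratios — r: 2/(2/3) = 3; u2: -5/3 ≤ 0, skip.
Smallest ratio is 3 in the row of r, so r leaves.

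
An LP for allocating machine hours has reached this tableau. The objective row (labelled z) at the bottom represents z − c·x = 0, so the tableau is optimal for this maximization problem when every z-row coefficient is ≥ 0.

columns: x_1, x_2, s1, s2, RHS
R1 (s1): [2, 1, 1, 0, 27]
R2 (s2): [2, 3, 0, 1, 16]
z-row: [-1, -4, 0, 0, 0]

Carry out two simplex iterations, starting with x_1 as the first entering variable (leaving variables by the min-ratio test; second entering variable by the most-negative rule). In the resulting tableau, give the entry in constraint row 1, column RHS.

Ratio test on column x_1 — row 1: 27/2 = 27/2; row 2: 16/2 = 8. Minimum is 8 at row 2 (s2 leaves); pivot element 2.
Divide row 2 by 2; eliminate column x_1 from the other rows.
Second iteration: most negative z-row entry is -5/2 in column x_2, so x_2 enters.
Ratio test on column x_2 — row 1: entry -2 ≤ 0; row 2: 8/(3/2) = 16/3. Minimum is 16/3 at row 2 (x_1 leaves); pivot element 3/2.
Divide row 2 by 3/2; eliminate column x_2 from the other rows.
After both pivots, the entry at constraint row 1, column RHS is 65/3.

65/3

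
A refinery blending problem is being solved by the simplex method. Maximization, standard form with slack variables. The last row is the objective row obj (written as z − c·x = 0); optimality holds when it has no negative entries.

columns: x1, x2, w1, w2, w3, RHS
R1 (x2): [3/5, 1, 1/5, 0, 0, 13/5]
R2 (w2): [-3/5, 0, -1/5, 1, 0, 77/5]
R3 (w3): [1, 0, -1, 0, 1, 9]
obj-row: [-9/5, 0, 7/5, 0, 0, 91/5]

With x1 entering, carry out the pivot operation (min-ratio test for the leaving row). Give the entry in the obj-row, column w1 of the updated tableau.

Ratio test on column x1 — row 1: (13/5)/(3/5) = 13/3; row 2: entry -3/5 ≤ 0; row 3: 9/1 = 9. Minimum is 13/3 at row 1 (x2 leaves); pivot element 3/5.
Divide row 1 by 3/5; eliminate column x1 from the other rows.
obj-row update in column w1: 7/5 − (-9/5)·(1/3) = 2.

2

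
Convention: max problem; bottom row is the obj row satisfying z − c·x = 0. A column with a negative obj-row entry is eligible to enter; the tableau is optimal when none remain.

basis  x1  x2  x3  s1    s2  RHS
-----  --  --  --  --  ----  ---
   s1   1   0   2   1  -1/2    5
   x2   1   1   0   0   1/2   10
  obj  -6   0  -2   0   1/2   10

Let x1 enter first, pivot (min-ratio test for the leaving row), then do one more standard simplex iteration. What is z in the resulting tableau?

Ratio test on column x1 — row 1: 5/1 = 5; row 2: 10/1 = 10. Minimum is 5 at row 1 (s1 leaves); pivot element 1.
Pivot on row 1; the obj-row RHS becomes 10 − (-6)·5 = 40.
Next entering variable (most negative obj-row entry -5/2): s2.
Ratio test on column s2 — row 1: entry -1/2 ≤ 0; row 2: 5/1 = 5. Minimum is 5 at row 2 (x2 leaves); pivot element 1.
After the second pivot the obj-row RHS is 40 − (-5/2)·5 = 105/2.

105/2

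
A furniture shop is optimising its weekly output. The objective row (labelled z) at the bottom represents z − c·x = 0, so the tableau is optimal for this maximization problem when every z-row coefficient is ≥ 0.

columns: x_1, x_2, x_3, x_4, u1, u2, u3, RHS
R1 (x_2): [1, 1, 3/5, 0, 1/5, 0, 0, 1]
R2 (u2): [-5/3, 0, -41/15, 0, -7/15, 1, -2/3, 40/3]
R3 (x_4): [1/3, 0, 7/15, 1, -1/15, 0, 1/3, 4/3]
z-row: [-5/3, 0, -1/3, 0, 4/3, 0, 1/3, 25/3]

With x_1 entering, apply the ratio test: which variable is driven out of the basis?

x_2

Column x_1 entries and ratios — x_2: 1/1 = 1; u2: -5/3 ≤ 0, skip; x_4: (4/3)/(1/3) = 4.
Smallest ratio is 1 in the row of x_2, so x_2 leaves.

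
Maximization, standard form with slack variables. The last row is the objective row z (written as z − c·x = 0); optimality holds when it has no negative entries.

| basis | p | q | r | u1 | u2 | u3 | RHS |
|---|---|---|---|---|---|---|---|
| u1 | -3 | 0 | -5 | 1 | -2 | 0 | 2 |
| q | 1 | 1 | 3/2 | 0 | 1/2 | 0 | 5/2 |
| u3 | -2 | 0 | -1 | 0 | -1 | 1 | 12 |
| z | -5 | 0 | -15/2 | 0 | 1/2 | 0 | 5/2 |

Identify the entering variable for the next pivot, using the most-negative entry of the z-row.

r

Negative z-row entries: p: -5, r: -15/2.
The most negative is -15/2 in column r, so r enters.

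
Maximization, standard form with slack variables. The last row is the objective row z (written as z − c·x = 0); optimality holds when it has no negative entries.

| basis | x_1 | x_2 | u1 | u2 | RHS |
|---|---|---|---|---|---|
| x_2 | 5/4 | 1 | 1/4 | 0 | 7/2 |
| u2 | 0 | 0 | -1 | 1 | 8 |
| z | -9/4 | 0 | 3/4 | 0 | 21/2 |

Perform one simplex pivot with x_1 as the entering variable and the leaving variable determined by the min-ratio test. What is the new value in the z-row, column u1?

6/5

Ratio test on column x_1 — row 1: (7/2)/(5/4) = 14/5; row 2: entry 0 ≤ 0. Minimum is 14/5 at row 1 (x_2 leaves); pivot element 5/4.
Divide row 1 by 5/4; eliminate column x_1 from the other rows.
z-row update in column u1: 3/4 − (-9/4)·(1/5) = 6/5.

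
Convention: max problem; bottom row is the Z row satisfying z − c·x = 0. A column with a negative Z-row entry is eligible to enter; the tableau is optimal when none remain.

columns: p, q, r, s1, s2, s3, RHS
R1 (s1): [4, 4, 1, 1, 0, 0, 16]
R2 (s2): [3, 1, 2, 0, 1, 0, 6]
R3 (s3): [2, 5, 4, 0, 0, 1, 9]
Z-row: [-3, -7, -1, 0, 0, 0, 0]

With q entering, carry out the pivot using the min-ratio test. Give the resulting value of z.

63/5

Ratio test on column q — row 1: 16/4 = 4; row 2: 6/1 = 6; row 3: 9/5 = 9/5. Minimum is 9/5 at row 3 (s3 leaves); pivot element 5.
Pivot on row 3; the Z-row RHS becomes 0 − (-7)·(9/5) = 63/5.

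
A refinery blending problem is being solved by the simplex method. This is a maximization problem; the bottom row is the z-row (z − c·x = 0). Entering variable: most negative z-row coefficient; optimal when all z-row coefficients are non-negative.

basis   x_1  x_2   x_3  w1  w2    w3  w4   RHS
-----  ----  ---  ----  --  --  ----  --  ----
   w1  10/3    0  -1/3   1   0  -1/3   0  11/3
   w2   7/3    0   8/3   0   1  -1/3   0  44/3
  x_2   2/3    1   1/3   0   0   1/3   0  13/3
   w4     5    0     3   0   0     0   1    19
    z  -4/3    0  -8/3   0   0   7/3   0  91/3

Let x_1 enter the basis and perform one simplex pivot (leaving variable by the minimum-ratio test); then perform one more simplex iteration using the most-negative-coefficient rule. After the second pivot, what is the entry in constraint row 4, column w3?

Ratio test on column x_1 — row 1: (11/3)/(10/3) = 11/10; row 2: (44/3)/(7/3) = 44/7; row 3: (13/3)/(2/3) = 13/2; row 4: 19/5 = 19/5. Minimum is 11/10 at row 1 (w1 leaves); pivot element 10/3.
Divide row 1 by 10/3; eliminate column x_1 from the other rows.
Second iteration: most negative z-row entry is -14/5 in column x_3, so x_3 enters.
Ratio test on column x_3 — row 1: entry -1/10 ≤ 0; row 2: (121/10)/(29/10) = 121/29; row 3: (18/5)/(2/5) = 9; row 4: (27/2)/(7/2) = 27/7. Minimum is 27/7 at row 4 (w4 leaves); pivot element 7/2.
Divide row 4 by 7/2; eliminate column x_3 from the other rows.
After both pivots, the entry at constraint row 4, column w3 is 1/7.

1/7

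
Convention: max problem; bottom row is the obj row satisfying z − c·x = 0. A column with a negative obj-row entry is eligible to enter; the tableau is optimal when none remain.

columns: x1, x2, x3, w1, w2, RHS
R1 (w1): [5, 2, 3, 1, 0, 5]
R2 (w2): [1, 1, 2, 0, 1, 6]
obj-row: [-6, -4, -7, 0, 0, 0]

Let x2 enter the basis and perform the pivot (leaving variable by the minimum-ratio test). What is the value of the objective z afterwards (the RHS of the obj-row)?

Ratio test on column x2 — row 1: 5/2 = 5/2; row 2: 6/1 = 6. Minimum is 5/2 at row 1 (w1 leaves); pivot element 2.
Pivot on row 1; the obj-row RHS becomes 0 − (-4)·(5/2) = 10.

10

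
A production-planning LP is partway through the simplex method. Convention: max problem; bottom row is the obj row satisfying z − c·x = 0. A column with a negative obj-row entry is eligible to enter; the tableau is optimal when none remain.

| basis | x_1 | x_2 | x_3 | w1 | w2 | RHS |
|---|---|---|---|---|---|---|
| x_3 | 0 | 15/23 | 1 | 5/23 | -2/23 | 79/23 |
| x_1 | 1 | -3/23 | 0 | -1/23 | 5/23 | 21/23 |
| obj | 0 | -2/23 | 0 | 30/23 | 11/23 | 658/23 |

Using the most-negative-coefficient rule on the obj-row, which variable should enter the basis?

x_2

Negative obj-row entries: x_2: -2/23.
The most negative is -2/23 in column x_2, so x_2 enters.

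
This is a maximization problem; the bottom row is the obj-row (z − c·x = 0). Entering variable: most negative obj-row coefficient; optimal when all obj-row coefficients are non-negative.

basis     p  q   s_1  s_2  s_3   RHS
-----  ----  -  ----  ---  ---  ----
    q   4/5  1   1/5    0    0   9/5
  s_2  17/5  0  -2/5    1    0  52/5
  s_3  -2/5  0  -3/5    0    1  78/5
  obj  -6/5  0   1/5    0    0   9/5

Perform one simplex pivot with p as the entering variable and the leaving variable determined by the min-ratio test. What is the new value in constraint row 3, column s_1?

-1/2

Ratio test on column p — row 1: (9/5)/(4/5) = 9/4; row 2: (52/5)/(17/5) = 52/17; row 3: entry -2/5 ≤ 0. Minimum is 9/4 at row 1 (q leaves); pivot element 4/5.
Divide row 1 by 4/5; eliminate column p from the other rows.
Row 3 update in column s_1: -3/5 − (-2/5)·(1/4) = -1/2.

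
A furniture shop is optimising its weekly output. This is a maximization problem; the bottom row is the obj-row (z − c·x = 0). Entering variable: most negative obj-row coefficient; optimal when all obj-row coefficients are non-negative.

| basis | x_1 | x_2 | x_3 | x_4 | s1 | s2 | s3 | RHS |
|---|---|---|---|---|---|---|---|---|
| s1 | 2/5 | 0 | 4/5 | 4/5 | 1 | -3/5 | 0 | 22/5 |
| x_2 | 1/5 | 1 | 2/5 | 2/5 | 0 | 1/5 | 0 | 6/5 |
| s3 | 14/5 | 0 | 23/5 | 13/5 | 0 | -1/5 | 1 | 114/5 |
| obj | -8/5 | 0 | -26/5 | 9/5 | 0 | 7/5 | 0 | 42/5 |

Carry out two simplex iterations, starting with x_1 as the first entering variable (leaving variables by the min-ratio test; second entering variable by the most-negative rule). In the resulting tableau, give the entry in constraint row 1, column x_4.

Ratio test on column x_1 — row 1: (22/5)/(2/5) = 11; row 2: (6/5)/(1/5) = 6; row 3: (114/5)/(14/5) = 57/7. Minimum is 6 at row 2 (x_2 leaves); pivot element 1/5.
Divide row 2 by 1/5; eliminate column x_1 from the other rows.
Second iteration: most negative obj-row entry is -2 in column x_3, so x_3 enters.
Ratio test on column x_3 — row 1: entry 0 ≤ 0; row 2: 6/2 = 3; row 3: entry -1 ≤ 0. Minimum is 3 at row 2 (x_1 leaves); pivot element 2.
Divide row 2 by 2; eliminate column x_3 from the other rows.
After both pivots, the entry at constraint row 1, column x_4 is 0.

0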